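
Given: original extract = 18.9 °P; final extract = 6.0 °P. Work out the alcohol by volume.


SG = 259/(259 − P);  ABV = (OG − FG)·131.25
OG = 259/(259 − 18.9) = 1.0787
FG = 259/(259 − 6.0) = 1.0237
ABV = (1.0787 − 1.0237)·131.25

7.2190 % ABV


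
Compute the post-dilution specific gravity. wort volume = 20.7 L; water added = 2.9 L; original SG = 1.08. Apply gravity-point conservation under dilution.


SG_new = 1 + (SG_old − 1)·V_old/(V_old + V_water)
pts = (1.08 − 1)·1000·20.7/(20.7 + 2.9) = 70.1695
SG_new = 1 + 70.1695/1000

1.0702


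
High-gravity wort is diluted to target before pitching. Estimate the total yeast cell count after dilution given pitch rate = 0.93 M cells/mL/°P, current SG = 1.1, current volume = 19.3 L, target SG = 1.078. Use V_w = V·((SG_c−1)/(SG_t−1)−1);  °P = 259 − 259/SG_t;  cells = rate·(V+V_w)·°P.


V_w = 19.3·((1.1−1)/(1.078−1)−1) = 5.4436
V_final = 19.3 + 5.4436 = 24.7436
°P = 259 − 259/1.078 = 18.7403
cells = 0.93·24.7436·18.7403

431.2422 billion cells


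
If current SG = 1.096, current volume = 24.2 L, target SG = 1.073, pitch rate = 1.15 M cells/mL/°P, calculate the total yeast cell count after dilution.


V_w = V·((SG_c−1)/(SG_t−1)−1);  °P = 259 − 259/SG_t;  cells = rate·(V+V_w)·°P
V_w = 24.2·((1.096−1)/(1.073−1)−1) = 7.6247
V_final = 24.2 + 7.6247 = 31.8247
°P = 259 − 259/1.073 = 17.6207
cells = 1.15·31.8247·17.6207

644.8883 billion cells


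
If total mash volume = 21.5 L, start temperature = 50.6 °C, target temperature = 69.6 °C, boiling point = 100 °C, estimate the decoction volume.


V_dec = V_total·(T_target − T_start)/(T_boil − T_start)
V_dec = 21.5·(69.6 − 50.6)/(100 − 50.6)

8.2692 L


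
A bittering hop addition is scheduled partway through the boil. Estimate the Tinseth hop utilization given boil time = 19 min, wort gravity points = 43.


U = 1.65·0.000125^(GP/1000) · (1 − e^(−0.04·t))/4.15
bigness = 1.65·0.000125^(43/1000) = 1.1211
boil_factor = (1 − e^(−0.04·19))/4.15 = 0.1283
U = 1.1211 · 0.1283

0.1438


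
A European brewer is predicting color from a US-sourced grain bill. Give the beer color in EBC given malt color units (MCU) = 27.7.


SRM = 1.4922·MCU^0.6859;  EBC = SRM·1.97
SRM = 1.4922·27.7^0.6859 = 14.5621
EBC = 14.5621·1.97

28.6873 EBC


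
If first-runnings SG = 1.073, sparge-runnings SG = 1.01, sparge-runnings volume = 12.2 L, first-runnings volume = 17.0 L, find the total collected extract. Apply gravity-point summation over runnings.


total = Σ (SG_i − 1)·1000·V_i
first = (1.073 − 1)·1000·17.0 = 1241.0000
sparge = (1.01 − 1)·1000·12.2 = 122.0000
total = 1241.0000 + 122.0000

1363.0000 gravity·L


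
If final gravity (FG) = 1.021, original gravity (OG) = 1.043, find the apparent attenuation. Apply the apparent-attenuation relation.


AA = (OG − FG)/(OG − 1) · 100
AA = (1.043 − 1.021)/(1.043 − 1) · 100

51.1628 %


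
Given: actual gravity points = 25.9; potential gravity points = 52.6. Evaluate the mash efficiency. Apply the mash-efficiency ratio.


efficiency = actual / potential × 100
efficiency = 25.9 / 52.6 × 100

49.2395 %


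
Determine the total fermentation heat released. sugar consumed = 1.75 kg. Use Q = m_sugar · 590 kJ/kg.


Q = 1.75 · 590

1032.5000 kJ


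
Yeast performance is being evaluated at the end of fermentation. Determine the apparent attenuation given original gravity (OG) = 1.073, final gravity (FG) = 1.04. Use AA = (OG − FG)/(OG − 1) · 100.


AA = (1.073 − 1.04)/(1.073 − 1) · 100

45.2055 %


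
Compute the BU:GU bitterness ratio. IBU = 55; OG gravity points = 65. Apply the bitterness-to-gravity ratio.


BU:GU = IBU / OG_points
BU:GU = 55 / 65

0.8462


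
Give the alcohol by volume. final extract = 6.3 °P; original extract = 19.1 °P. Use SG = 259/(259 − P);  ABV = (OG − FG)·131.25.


OG = 259/(259 − 19.1) = 1.0796
FG = 259/(259 − 6.3) = 1.0249
ABV = (1.0796 − 1.0249)·131.25

7.1775 % ABV


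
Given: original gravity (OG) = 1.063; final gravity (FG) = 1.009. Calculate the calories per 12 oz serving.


ABW = (OG−FG)·131.25·0.79/FG;  °P = 259 − 259/SG (for OG→OE and FG→AE);  RE = 0.1808·OE + 0.8192·AE;  Cal = (6.9·ABW + 4·(RE−0.1))·FG·3.55
ABW = (1.063 − 1.009)·131.25·0.79/1.009 = 5.5492
OE = 259 − 259/1.063 = 15.3500 °P
AE = 259 − 259/1.009 = 2.3102 °P
RE = 0.1808·15.3500 + 0.8192·2.3102 = 4.6678 °P
Cal = (6.9·5.5492 + 4·(4.6678−0.1))·1.009·3.55

202.5970 kcal


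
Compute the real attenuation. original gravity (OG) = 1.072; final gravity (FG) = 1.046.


AA = (OG−FG)/(OG−1)·100;  RA = AA·0.8192
AA = (1.072 − 1.046)/(1.072 − 1)·100 = 36.1111
RA = 36.1111·0.8192

29.5822 %


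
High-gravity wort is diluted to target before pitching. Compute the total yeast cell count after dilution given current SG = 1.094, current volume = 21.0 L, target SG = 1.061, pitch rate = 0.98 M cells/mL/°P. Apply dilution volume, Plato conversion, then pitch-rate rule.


V_w = V·((SG_c−1)/(SG_t−1)−1);  °P = 259 − 259/SG_t;  cells = rate·(V+V_w)·°P
V_w = 21.0·((1.094−1)/(1.061−1)−1) = 11.3607
V_final = 21.0 + 11.3607 = 32.3607
°P = 259 − 259/1.061 = 14.8907
cells = 0.98·32.3607·14.8907

472.2344 billion cells


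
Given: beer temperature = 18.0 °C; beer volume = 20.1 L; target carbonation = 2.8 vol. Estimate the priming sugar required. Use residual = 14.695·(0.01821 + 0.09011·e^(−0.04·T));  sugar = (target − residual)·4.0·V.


residual = 14.695·(0.01821 + 0.09011·e^(−0.04·18.0)) = 0.9121
sugar = (2.8 − 0.9121)·4.0·20.1

151.7842 g


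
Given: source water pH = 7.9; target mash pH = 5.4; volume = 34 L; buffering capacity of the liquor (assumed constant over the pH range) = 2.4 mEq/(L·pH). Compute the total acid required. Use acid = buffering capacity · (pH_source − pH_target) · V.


acid = 2.4 · (7.9 − 5.4) · 34

204.0000 mEq


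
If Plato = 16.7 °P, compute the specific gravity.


SG = 259/(259 − P)
SG = 259/(259 − 16.7)

1.0689


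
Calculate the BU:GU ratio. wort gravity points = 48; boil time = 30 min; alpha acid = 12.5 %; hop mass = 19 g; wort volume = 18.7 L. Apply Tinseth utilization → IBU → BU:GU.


U = 1.65·0.000125^(GP/1000)·(1−e^(−0.04t))/4.15;  IBU = (α/100)·m·U·1000/V;  BU:GU = IBU/GP
U = 1.65·0.000125^(48/1000)·(1−e^(−0.04·30))/4.15 = 0.1805
IBU = (12.5/100)·19·0.1805·1000/18.7 = 22.9227
BU:GU = 22.9227/48

0.4776


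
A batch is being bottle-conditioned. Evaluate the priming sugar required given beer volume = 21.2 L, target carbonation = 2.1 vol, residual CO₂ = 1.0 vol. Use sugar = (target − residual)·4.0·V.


sugar = (2.1 − 1.0)·4.0·21.2

93.2800 g


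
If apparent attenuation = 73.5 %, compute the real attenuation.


RA = AA · 0.8192
RA = 73.5 · 0.8192

60.2112 %


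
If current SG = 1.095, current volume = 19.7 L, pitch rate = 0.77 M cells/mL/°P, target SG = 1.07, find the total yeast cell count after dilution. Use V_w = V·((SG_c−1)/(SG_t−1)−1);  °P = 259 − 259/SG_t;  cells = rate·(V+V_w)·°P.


V_w = 19.7·((1.095−1)/(1.07−1)−1) = 7.0357
V_final = 19.7 + 7.0357 = 26.7357
°P = 259 − 259/1.07 = 16.9439
cells = 0.77·26.7357·16.9439

348.8161 billion cells


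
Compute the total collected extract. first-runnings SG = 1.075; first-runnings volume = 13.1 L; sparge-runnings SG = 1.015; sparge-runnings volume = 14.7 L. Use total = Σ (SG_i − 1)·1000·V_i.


first = (1.075 − 1)·1000·13.1 = 982.5000
sparge = (1.015 − 1)·1000·14.7 = 220.5000
total = 982.5000 + 220.5000

1203.0000 gravity·L


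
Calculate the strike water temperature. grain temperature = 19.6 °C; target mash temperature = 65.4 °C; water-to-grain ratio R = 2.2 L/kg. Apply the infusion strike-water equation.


T_strike = (0.41/R)·(T_mash − T_grain) + T_mash
T_strike = (0.41/2.2)·(65.4 − 19.6) + 65.4

73.9355 °C


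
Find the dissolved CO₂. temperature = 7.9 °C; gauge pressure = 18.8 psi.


vols = (P + 14.695)·(0.01821 + 0.09011·e^(−0.04·T))
vols = (18.8 + 14.695)·(0.01821 + 0.09011·e^(−0.04·7.9))

2.8104 volumes


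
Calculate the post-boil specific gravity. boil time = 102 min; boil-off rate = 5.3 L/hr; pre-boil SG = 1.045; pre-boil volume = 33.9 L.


V_post = V_pre − rate·(t/60);  SG_post = 1 + (SG_pre−1)·V_pre/V_post
V_post = 33.9 − 5.3·(102/60) = 24.8900
SG_post = 1 + (1.045 − 1)·33.9/24.8900

1.0613


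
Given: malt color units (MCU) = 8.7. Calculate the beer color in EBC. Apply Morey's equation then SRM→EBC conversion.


SRM = 1.4922·MCU^0.6859;  EBC = SRM·1.97
SRM = 1.4922·8.7^0.6859 = 6.5803
EBC = 6.5803·1.97

12.9631 EBC


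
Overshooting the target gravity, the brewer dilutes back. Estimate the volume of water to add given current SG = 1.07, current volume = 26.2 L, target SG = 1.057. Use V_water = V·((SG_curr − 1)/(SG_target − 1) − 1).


V_water = 26.2·((1.07 − 1)/(1.057 − 1) − 1)

5.9754 L


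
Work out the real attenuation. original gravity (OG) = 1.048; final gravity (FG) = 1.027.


AA = (OG−FG)/(OG−1)·100;  RA = AA·0.8192
AA = (1.048 − 1.027)/(1.048 − 1)·100 = 43.7500
RA = 43.7500·0.8192

35.8400 %


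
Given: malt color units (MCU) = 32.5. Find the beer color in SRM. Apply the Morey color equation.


SRM = 1.4922 · MCU^0.6859
SRM = 1.4922 · 32.5^0.6859

16.2490 SRM


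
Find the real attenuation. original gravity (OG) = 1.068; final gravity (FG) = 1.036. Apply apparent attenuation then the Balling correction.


AA = (OG−FG)/(OG−1)·100;  RA = AA·0.8192
AA = (1.068 − 1.036)/(1.068 − 1)·100 = 47.0588
RA = 47.0588·0.8192

38.5506 %


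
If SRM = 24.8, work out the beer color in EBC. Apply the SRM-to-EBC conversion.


EBC = SRM · 1.97
EBC = 24.8 · 1.97

48.8560 EBC


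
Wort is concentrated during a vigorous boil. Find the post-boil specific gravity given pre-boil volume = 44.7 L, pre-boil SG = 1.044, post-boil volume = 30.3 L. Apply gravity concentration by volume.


SG_post = 1 + (SG_pre − 1)·V_pre/V_post
pts_pre = (1.044 − 1)·1000 = 44.0000
pts_post = 44.0000·44.7/30.3 = 64.9109
SG_post = 1 + 64.9109/1000

1.0649


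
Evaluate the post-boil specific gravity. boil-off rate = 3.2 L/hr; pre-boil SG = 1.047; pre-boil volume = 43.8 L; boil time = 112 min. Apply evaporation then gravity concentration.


V_post = V_pre − rate·(t/60);  SG_post = 1 + (SG_pre−1)·V_pre/V_post
V_post = 43.8 − 3.2·(112/60) = 37.8267
SG_post = 1 + (1.047 − 1)·43.8/37.8267

1.0544


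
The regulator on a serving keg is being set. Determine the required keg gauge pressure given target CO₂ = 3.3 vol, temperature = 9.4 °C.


psi = vols/(0.01821 + 0.09011·e^(−0.04·T)) − 14.695
psi = 3.3/(0.01821 + 0.09011·e^(−0.04·9.4)) − 14.695

26.5139 psi


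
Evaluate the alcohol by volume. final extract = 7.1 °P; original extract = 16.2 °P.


SG = 259/(259 − P);  ABV = (OG − FG)·131.25
OG = 259/(259 − 16.2) = 1.0667
FG = 259/(259 − 7.1) = 1.0282
ABV = (1.0667 − 1.0282)·131.25

5.0578 % ABV


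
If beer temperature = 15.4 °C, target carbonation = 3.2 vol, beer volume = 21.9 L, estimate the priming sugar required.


residual = 14.695·(0.01821 + 0.09011·e^(−0.04·T));  sugar = (target − residual)·4.0·V
residual = 14.695·(0.01821 + 0.09011·e^(−0.04·15.4)) = 0.9828
sugar = (3.2 − 0.9828)·4.0·21.9

194.2286 g


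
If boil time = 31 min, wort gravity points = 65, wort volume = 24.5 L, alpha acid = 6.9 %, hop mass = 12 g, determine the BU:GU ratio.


U = 1.65·0.000125^(GP/1000)·(1−e^(−0.04t))/4.15;  IBU = (α/100)·m·U·1000/V;  BU:GU = IBU/GP
U = 1.65·0.000125^(65/1000)·(1−e^(−0.04·31))/4.15 = 0.1575
IBU = (6.9/100)·12·0.1575·1000/24.5 = 5.3240
BU:GU = 5.3240/65

0.0819


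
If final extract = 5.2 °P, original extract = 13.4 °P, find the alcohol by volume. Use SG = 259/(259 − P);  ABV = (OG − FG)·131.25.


OG = 259/(259 − 13.4) = 1.0546
FG = 259/(259 − 5.2) = 1.0205
ABV = (1.0546 − 1.0205)·131.25

4.4719 % ABV


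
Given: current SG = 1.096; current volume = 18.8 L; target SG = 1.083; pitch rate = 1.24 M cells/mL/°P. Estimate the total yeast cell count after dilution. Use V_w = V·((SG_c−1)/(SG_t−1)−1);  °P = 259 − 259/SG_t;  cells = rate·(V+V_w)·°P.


V_w = 18.8·((1.096−1)/(1.083−1)−1) = 2.9446
V_final = 18.8 + 2.9446 = 21.7446
°P = 259 − 259/1.083 = 19.8495
cells = 1.24·21.7446·19.8495

535.2074 billion cells


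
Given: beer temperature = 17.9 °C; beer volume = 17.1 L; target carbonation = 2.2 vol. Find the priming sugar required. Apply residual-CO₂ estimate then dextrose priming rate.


residual = 14.695·(0.01821 + 0.09011·e^(−0.04·T));  sugar = (target − residual)·4.0·V
residual = 14.695·(0.01821 + 0.09011·e^(−0.04·17.9)) = 0.9147
sugar = (2.2 − 0.9147)·4.0·17.1

87.9131 g


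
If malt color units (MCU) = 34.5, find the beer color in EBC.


SRM = 1.4922·MCU^0.6859;  EBC = SRM·1.97
SRM = 1.4922·34.5^0.6859 = 16.9284
EBC = 16.9284·1.97

33.3490 EBC


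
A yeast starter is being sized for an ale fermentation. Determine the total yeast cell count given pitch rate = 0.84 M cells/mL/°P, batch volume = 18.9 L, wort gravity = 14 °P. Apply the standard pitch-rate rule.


cells (billions) = rate · V_L · °P
cells = 0.84 · 18.9 · 14

222.2640 billion cells


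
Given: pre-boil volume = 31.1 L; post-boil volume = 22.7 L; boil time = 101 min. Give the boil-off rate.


rate = (V_pre − V_post) / (t_min/60)
rate = (31.1 − 22.7) / (101/60)

4.9901 L/hr


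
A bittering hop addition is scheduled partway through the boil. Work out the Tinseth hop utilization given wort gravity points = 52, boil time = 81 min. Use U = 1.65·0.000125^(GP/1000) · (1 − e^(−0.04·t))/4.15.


bigness = 1.65·0.000125^(52/1000) = 1.0340
boil_factor = (1 − e^(−0.04·81))/4.15 = 0.2315
U = 1.0340 · 0.2315

0.2394


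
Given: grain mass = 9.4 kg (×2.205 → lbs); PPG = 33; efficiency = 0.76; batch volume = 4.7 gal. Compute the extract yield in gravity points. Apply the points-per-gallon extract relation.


points = lbs × PPG × eff / vol
lbs = 9.4 × 2.205 = 20.7270
points = 20.7270 × 33 × 0.76 / 4.7

110.6028 points


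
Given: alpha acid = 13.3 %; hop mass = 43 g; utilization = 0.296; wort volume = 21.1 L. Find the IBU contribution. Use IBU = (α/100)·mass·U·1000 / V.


IBU = (13.3/100)·43·0.296·1000 / 21.1

80.2286 IBU


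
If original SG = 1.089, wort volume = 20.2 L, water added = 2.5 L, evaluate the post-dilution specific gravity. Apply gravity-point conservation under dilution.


SG_new = 1 + (SG_old − 1)·V_old/(V_old + V_water)
pts = (1.089 − 1)·1000·20.2/(20.2 + 2.5) = 79.1982
SG_new = 1 + 79.1982/1000

1.0792


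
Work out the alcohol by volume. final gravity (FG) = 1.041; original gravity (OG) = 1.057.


ABV = (OG − FG) · 131.25
ABV = (1.057 − 1.041) · 131.25

2.1000 % ABV


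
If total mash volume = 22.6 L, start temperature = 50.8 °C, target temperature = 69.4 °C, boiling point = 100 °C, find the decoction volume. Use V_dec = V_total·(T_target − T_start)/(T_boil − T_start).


V_dec = 22.6·(69.4 − 50.8)/(100 − 50.8)

8.5439 L


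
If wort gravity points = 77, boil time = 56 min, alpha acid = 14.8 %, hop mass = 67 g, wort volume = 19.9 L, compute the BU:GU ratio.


U = 1.65·0.000125^(GP/1000)·(1−e^(−0.04t))/4.15;  IBU = (α/100)·m·U·1000/V;  BU:GU = IBU/GP
U = 1.65·0.000125^(77/1000)·(1−e^(−0.04·56))/4.15 = 0.1778
IBU = (14.8/100)·67·0.1778·1000/19.9 = 88.6127
BU:GU = 88.6127/77

1.1508


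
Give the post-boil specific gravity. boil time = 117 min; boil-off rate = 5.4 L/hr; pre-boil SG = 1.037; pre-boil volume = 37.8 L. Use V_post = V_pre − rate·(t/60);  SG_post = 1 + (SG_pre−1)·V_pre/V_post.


V_post = 37.8 − 5.4·(117/60) = 27.2700
SG_post = 1 + (1.037 − 1)·37.8/27.2700

1.0513


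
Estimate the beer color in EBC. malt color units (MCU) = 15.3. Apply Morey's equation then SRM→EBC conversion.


SRM = 1.4922·MCU^0.6859;  EBC = SRM·1.97
SRM = 1.4922·15.3^0.6859 = 9.6919
EBC = 9.6919·1.97

19.0930 EBC


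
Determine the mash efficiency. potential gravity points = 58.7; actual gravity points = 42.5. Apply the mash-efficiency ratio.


efficiency = actual / potential × 100
efficiency = 42.5 / 58.7 × 100

72.4020 %


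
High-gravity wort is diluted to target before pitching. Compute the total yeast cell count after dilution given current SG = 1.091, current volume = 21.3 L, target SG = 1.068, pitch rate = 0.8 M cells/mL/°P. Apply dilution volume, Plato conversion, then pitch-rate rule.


V_w = V·((SG_c−1)/(SG_t−1)−1);  °P = 259 − 259/SG_t;  cells = rate·(V+V_w)·°P
V_w = 21.3·((1.091−1)/(1.068−1)−1) = 7.2044
V_final = 21.3 + 7.2044 = 28.5044
°P = 259 − 259/1.068 = 16.4906
cells = 0.8·28.5044·16.4906

376.0447 billion cells


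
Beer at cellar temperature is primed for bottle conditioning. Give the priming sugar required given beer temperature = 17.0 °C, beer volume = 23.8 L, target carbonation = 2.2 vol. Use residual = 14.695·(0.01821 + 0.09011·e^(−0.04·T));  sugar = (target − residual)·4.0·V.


residual = 14.695·(0.01821 + 0.09011·e^(−0.04·17.0)) = 0.9384
sugar = (2.2 − 0.9384)·4.0·23.8

120.1004 g


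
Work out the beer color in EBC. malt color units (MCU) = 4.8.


SRM = 1.4922·MCU^0.6859;  EBC = SRM·1.97
SRM = 1.4922·4.8^0.6859 = 4.3761
EBC = 4.3761·1.97

8.6210 EBC


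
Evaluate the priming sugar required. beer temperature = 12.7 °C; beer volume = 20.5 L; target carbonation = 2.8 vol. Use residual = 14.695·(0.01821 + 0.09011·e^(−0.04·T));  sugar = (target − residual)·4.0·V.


residual = 14.695·(0.01821 + 0.09011·e^(−0.04·12.7)) = 1.0643
sugar = (2.8 − 1.0643)·4.0·20.5

142.3238 g


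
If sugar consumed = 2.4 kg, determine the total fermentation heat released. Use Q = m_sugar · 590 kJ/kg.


Q = 2.4 · 590

1416.0000 kJ


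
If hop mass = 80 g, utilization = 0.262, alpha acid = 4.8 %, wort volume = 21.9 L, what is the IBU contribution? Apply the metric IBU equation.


IBU = (α/100)·mass·U·1000 / V
IBU = (4.8/100)·80·0.262·1000 / 21.9

45.9397 IBU


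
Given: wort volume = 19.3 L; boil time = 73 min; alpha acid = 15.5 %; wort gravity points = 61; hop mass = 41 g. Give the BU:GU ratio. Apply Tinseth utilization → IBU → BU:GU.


U = 1.65·0.000125^(GP/1000)·(1−e^(−0.04t))/4.15;  IBU = (α/100)·m·U·1000/V;  BU:GU = IBU/GP
U = 1.65·0.000125^(61/1000)·(1−e^(−0.04·73))/4.15 = 0.2174
IBU = (15.5/100)·41·0.2174·1000/19.3 = 71.5858
BU:GU = 71.5858/61

1.1735


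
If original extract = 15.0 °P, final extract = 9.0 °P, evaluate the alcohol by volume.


SG = 259/(259 − P);  ABV = (OG − FG)·131.25
OG = 259/(259 − 15.0) = 1.0615
FG = 259/(259 − 9.0) = 1.0360
ABV = (1.0615 − 1.0360)·131.25

3.3436 % ABV


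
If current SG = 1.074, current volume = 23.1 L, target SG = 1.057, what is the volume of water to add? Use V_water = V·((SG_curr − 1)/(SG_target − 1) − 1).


V_water = 23.1·((1.074 − 1)/(1.057 − 1) − 1)

6.8895 L


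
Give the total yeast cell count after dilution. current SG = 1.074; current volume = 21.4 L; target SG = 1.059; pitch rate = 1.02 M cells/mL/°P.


V_w = V·((SG_c−1)/(SG_t−1)−1);  °P = 259 − 259/SG_t;  cells = rate·(V+V_w)·°P
V_w = 21.4·((1.074−1)/(1.059−1)−1) = 5.4407
V_final = 21.4 + 5.4407 = 26.8407
°P = 259 − 259/1.059 = 14.4297
cells = 1.02·26.8407·14.4297

395.0476 billion cells


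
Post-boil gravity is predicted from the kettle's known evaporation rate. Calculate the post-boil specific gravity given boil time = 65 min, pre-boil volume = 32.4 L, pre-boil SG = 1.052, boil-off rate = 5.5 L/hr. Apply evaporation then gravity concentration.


V_post = V_pre − rate·(t/60);  SG_post = 1 + (SG_pre−1)·V_pre/V_post
V_post = 32.4 − 5.5·(65/60) = 26.4417
SG_post = 1 + (1.052 − 1)·32.4/26.4417

1.0637


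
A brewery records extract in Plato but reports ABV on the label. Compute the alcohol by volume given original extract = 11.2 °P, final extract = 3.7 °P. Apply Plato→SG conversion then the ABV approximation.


SG = 259/(259 − P);  ABV = (OG − FG)·131.25
OG = 259/(259 − 11.2) = 1.0452
FG = 259/(259 − 3.7) = 1.0145
ABV = (1.0452 − 1.0145)·131.25

4.0300 % ABV


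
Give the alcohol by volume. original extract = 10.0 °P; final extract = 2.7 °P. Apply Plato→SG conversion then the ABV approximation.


SG = 259/(259 − P);  ABV = (OG − FG)·131.25
OG = 259/(259 − 10.0) = 1.0402
FG = 259/(259 − 2.7) = 1.0105
ABV = (1.0402 − 1.0105)·131.25

3.8884 % ABV


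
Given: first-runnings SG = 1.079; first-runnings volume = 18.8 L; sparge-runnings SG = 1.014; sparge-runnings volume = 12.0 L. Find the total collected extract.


total = Σ (SG_i − 1)·1000·V_i
first = (1.079 − 1)·1000·18.8 = 1485.2000
sparge = (1.014 − 1)·1000·12.0 = 168.0000
total = 1485.2000 + 168.0000

1653.2000 gravity·L


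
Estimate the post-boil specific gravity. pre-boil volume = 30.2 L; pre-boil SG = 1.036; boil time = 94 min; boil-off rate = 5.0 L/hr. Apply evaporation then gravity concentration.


V_post = V_pre − rate·(t/60);  SG_post = 1 + (SG_pre−1)·V_pre/V_post
V_post = 30.2 − 5.0·(94/60) = 22.3667
SG_post = 1 + (1.036 − 1)·30.2/22.3667

1.0486


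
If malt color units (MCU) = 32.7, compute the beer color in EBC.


SRM = 1.4922·MCU^0.6859;  EBC = SRM·1.97
SRM = 1.4922·32.7^0.6859 = 16.3176
EBC = 16.3176·1.97

32.1456 EBC


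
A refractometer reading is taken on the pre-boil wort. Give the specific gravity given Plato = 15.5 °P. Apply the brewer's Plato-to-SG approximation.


SG = 259/(259 − P)
SG = 259/(259 − 15.5)

1.0637


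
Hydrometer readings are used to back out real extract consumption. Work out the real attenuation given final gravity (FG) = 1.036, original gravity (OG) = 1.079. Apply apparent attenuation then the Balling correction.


AA = (OG−FG)/(OG−1)·100;  RA = AA·0.8192
AA = (1.079 − 1.036)/(1.079 − 1)·100 = 54.4304
RA = 54.4304·0.8192

44.5894 %


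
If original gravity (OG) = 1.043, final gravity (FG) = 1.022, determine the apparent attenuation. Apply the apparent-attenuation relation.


AA = (OG − FG)/(OG − 1) · 100
AA = (1.043 − 1.022)/(1.043 − 1) · 100

48.8372 %


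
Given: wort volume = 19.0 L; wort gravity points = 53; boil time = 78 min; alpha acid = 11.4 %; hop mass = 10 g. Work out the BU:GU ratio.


U = 1.65·0.000125^(GP/1000)·(1−e^(−0.04t))/4.15;  IBU = (α/100)·m·U·1000/V;  BU:GU = IBU/GP
U = 1.65·0.000125^(53/1000)·(1−e^(−0.04·78))/4.15 = 0.2360
IBU = (11.4/100)·10·0.2360·1000/19.0 = 14.1615
BU:GU = 14.1615/53

0.2672


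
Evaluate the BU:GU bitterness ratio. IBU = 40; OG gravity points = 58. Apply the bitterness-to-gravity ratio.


BU:GU = IBU / OG_points
BU:GU = 40 / 58

0.6897


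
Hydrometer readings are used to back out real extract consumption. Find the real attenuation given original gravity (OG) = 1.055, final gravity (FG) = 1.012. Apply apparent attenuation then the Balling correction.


AA = (OG−FG)/(OG−1)·100;  RA = AA·0.8192
AA = (1.055 − 1.012)/(1.055 − 1)·100 = 78.1818
RA = 78.1818·0.8192

64.0465 %


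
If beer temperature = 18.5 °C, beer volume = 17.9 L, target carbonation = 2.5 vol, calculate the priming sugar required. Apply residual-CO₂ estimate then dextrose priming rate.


residual = 14.695·(0.01821 + 0.09011·e^(−0.04·T));  sugar = (target − residual)·4.0·V
residual = 14.695·(0.01821 + 0.09011·e^(−0.04·18.5)) = 0.8994
sugar = (2.5 − 0.8994)·4.0·17.9

114.6048 g


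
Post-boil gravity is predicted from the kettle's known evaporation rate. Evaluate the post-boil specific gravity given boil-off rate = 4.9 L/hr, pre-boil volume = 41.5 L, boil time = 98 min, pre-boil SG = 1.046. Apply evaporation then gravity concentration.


V_post = V_pre − rate·(t/60);  SG_post = 1 + (SG_pre−1)·V_pre/V_post
V_post = 41.5 − 4.9·(98/60) = 33.4967
SG_post = 1 + (1.046 − 1)·41.5/33.4967

1.0570


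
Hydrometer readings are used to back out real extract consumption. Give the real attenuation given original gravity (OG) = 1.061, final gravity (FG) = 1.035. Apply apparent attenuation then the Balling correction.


AA = (OG−FG)/(OG−1)·100;  RA = AA·0.8192
AA = (1.061 − 1.035)/(1.061 − 1)·100 = 42.6230
RA = 42.6230·0.8192

34.9167 %


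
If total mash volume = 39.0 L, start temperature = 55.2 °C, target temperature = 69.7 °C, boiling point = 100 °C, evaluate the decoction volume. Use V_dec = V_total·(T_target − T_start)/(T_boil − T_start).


V_dec = 39.0·(69.7 − 55.2)/(100 − 55.2)

12.6228 L


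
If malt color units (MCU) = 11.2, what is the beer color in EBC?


SRM = 1.4922·MCU^0.6859;  EBC = SRM·1.97
SRM = 1.4922·11.2^0.6859 = 7.8250
EBC = 7.8250·1.97

15.4153 EBC


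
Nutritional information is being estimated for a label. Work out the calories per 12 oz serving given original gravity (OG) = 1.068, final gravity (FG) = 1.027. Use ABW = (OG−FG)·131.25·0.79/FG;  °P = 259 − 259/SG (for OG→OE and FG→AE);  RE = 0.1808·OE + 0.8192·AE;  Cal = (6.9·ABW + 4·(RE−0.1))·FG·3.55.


ABW = (1.068 − 1.027)·131.25·0.79/1.027 = 4.1394
OE = 259 − 259/1.068 = 16.4906 °P
AE = 259 − 259/1.027 = 6.8092 °P
RE = 0.1808·16.4906 + 0.8192·6.8092 = 8.5596 °P
Cal = (6.9·4.1394 + 4·(8.5596−0.1))·1.027·3.55

227.5021 kcal


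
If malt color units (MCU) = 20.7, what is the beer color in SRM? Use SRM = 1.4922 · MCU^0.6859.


SRM = 1.4922 · 20.7^0.6859

11.9248 SRM


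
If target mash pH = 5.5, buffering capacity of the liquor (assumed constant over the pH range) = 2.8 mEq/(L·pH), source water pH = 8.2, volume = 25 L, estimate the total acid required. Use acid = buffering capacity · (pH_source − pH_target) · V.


acid = 2.8 · (8.2 − 5.5) · 25

189.0000 mEq


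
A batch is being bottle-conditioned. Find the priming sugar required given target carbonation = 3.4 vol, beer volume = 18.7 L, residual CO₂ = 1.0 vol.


sugar = (target − residual)·4.0·V
sugar = (3.4 − 1.0)·4.0·18.7

179.5200 g


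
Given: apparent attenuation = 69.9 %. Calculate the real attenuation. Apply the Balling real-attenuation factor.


RA = AA · 0.8192
RA = 69.9 · 0.8192

57.2621 %


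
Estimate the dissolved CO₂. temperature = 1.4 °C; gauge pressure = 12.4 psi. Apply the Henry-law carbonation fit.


vols = (P + 14.695)·(0.01821 + 0.09011·e^(−0.04·T))
vols = (12.4 + 14.695)·(0.01821 + 0.09011·e^(−0.04·1.4))

2.8020 volumes


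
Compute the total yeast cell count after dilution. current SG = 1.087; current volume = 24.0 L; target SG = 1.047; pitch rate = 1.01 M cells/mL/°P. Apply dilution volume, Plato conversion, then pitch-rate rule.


V_w = V·((SG_c−1)/(SG_t−1)−1);  °P = 259 − 259/SG_t;  cells = rate·(V+V_w)·°P
V_w = 24.0·((1.087−1)/(1.047−1)−1) = 20.4255
V_final = 24.0 + 20.4255 = 44.4255
°P = 259 − 259/1.047 = 11.6266
cells = 1.01·44.4255·11.6266

521.6809 billion cells


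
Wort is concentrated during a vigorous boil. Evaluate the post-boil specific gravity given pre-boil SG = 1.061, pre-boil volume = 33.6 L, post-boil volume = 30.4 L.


SG_post = 1 + (SG_pre − 1)·V_pre/V_post
pts_pre = (1.061 − 1)·1000 = 61.0000
pts_post = 61.0000·33.6/30.4 = 67.4211
SG_post = 1 + 67.4211/1000

1.0674


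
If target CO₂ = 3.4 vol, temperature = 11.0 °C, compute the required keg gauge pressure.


psi = vols/(0.01821 + 0.09011·e^(−0.04·T)) − 14.695
psi = 3.4/(0.01821 + 0.09011·e^(−0.04·11.0)) − 14.695

29.8986 psi


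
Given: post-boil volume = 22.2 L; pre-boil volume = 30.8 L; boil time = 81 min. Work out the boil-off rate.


rate = (V_pre − V_post) / (t_min/60)
rate = (30.8 − 22.2) / (81/60)

6.3704 L/hr


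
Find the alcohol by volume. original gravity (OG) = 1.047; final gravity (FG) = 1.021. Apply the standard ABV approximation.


ABV = (OG − FG) · 131.25
ABV = (1.047 − 1.021) · 131.25

3.4125 % ABV


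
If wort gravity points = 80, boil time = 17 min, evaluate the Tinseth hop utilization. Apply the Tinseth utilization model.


U = 1.65·0.000125^(GP/1000) · (1 − e^(−0.04·t))/4.15
bigness = 1.65·0.000125^(80/1000) = 0.8040
boil_factor = (1 − e^(−0.04·17))/4.15 = 0.1189
U = 0.8040 · 0.1189

0.0956


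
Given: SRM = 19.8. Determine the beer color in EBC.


EBC = SRM · 1.97
EBC = 19.8 · 1.97

39.0060 EBC


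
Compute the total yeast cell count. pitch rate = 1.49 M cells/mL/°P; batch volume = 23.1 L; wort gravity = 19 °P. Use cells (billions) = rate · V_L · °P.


cells = 1.49 · 23.1 · 19

653.9610 billion cells


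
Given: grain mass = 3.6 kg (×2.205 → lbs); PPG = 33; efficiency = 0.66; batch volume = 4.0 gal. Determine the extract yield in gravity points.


points = lbs × PPG × eff / vol
lbs = 3.6 × 2.205 = 7.9380
points = 7.9380 × 33 × 0.66 / 4.0

43.2224 points


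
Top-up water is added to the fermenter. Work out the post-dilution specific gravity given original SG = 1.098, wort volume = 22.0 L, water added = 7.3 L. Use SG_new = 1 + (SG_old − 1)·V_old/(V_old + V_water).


pts = (1.098 − 1)·1000·22.0/(22.0 + 7.3) = 73.5836
SG_new = 1 + 73.5836/1000

1.0736


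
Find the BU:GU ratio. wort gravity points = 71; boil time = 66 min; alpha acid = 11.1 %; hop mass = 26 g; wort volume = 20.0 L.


U = 1.65·0.000125^(GP/1000)·(1−e^(−0.04t))/4.15;  IBU = (α/100)·m·U·1000/V;  BU:GU = IBU/GP
U = 1.65·0.000125^(71/1000)·(1−e^(−0.04·66))/4.15 = 0.1951
IBU = (11.1/100)·26·0.1951·1000/20.0 = 28.1468
BU:GU = 28.1468/71

0.3964


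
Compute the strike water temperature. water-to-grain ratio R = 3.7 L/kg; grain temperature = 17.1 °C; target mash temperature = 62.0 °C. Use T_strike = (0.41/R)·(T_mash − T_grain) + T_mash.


T_strike = (0.41/3.7)·(62.0 − 17.1) + 62.0

66.9754 °C


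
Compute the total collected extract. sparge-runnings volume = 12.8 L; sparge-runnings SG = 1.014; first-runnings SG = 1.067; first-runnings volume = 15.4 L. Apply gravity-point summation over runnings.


total = Σ (SG_i − 1)·1000·V_i
first = (1.067 − 1)·1000·15.4 = 1031.8000
sparge = (1.014 − 1)·1000·12.8 = 179.2000
total = 1031.8000 + 179.2000

1211.0000 gravity·L


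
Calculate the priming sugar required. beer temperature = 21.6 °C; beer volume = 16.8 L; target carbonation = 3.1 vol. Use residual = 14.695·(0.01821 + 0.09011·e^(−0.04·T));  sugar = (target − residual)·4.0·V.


residual = 14.695·(0.01821 + 0.09011·e^(−0.04·21.6)) = 0.8257
sugar = (3.1 − 0.8257)·4.0·16.8

152.8332 g


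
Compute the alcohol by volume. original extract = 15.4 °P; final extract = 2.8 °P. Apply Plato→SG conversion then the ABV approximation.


SG = 259/(259 − P);  ABV = (OG − FG)·131.25
OG = 259/(259 − 15.4) = 1.0632
FG = 259/(259 − 2.8) = 1.0109
ABV = (1.0632 − 1.0109)·131.25

6.8630 % ABV


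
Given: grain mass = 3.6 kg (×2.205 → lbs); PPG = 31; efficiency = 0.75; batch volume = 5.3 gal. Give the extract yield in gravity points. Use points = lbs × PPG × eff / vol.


lbs = 3.6 × 2.205 = 7.9380
points = 7.9380 × 31 × 0.75 / 5.3

34.8224 points


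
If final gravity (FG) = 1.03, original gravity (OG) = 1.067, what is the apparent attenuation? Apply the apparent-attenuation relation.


AA = (OG − FG)/(OG − 1) · 100
AA = (1.067 − 1.03)/(1.067 − 1) · 100

55.2239 %


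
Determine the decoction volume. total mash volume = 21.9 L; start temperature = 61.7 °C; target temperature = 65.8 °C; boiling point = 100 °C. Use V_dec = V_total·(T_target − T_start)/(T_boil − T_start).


V_dec = 21.9·(65.8 − 61.7)/(100 − 61.7)

2.3444 L


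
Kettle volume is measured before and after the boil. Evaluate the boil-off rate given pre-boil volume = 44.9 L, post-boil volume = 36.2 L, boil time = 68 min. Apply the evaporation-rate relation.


rate = (V_pre − V_post) / (t_min/60)
rate = (44.9 − 36.2) / (68/60)

7.6765 L/hr


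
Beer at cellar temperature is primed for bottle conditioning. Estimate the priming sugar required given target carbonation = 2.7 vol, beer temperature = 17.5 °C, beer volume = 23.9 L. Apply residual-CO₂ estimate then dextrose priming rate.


residual = 14.695·(0.01821 + 0.09011·e^(−0.04·T));  sugar = (target − residual)·4.0·V
residual = 14.695·(0.01821 + 0.09011·e^(−0.04·17.5)) = 0.9252
sugar = (2.7 − 0.9252)·4.0·23.9

169.6749 g


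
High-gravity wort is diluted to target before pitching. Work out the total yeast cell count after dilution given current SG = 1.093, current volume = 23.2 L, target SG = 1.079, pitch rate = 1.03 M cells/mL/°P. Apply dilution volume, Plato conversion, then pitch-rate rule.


V_w = V·((SG_c−1)/(SG_t−1)−1);  °P = 259 − 259/SG_t;  cells = rate·(V+V_w)·°P
V_w = 23.2·((1.093−1)/(1.079−1)−1) = 4.1114
V_final = 23.2 + 4.1114 = 27.3114
°P = 259 − 259/1.079 = 18.9629
cells = 1.03·27.3114·18.9629

533.4411 billion cells


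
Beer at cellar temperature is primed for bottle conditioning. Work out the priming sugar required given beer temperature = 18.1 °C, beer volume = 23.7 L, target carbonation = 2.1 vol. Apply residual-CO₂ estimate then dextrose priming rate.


residual = 14.695·(0.01821 + 0.09011·e^(−0.04·T));  sugar = (target − residual)·4.0·V
residual = 14.695·(0.01821 + 0.09011·e^(−0.04·18.1)) = 0.9096
sugar = (2.1 − 0.9096)·4.0·23.7

112.8533 g


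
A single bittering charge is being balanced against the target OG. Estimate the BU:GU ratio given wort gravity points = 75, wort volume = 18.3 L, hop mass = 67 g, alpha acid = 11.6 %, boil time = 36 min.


U = 1.65·0.000125^(GP/1000)·(1−e^(−0.04t))/4.15;  IBU = (α/100)·m·U·1000/V;  BU:GU = IBU/GP
U = 1.65·0.000125^(75/1000)·(1−e^(−0.04·36))/4.15 = 0.1546
IBU = (11.6/100)·67·0.1546·1000/18.3 = 65.6676
BU:GU = 65.6676/75

0.8756


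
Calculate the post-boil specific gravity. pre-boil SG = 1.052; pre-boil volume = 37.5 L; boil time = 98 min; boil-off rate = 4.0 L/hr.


V_post = V_pre − rate·(t/60);  SG_post = 1 + (SG_pre−1)·V_pre/V_post
V_post = 37.5 − 4.0·(98/60) = 30.9667
SG_post = 1 + (1.052 − 1)·37.5/30.9667

1.0630


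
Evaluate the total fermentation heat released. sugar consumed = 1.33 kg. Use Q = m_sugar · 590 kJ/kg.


Q = 1.33 · 590

784.7000 kJ


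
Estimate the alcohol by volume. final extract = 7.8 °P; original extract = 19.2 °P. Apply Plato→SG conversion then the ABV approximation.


SG = 259/(259 − P);  ABV = (OG − FG)·131.25
OG = 259/(259 − 19.2) = 1.0801
FG = 259/(259 − 7.8) = 1.0311
ABV = (1.0801 − 1.0311)·131.25

6.4333 % ABV


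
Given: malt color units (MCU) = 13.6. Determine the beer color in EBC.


SRM = 1.4922·MCU^0.6859;  EBC = SRM·1.97
SRM = 1.4922·13.6^0.6859 = 8.9397
EBC = 8.9397·1.97

17.6111 EBC


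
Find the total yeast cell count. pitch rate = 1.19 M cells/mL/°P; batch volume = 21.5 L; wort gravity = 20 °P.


cells (billions) = rate · V_L · °P
cells = 1.19 · 21.5 · 20

511.7000 billion cells


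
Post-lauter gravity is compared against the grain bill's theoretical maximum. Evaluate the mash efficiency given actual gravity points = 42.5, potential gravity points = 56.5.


efficiency = actual / potential × 100
efficiency = 42.5 / 56.5 × 100

75.2212 %


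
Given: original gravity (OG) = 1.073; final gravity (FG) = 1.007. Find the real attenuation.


AA = (OG−FG)/(OG−1)·100;  RA = AA·0.8192
AA = (1.073 − 1.007)/(1.073 − 1)·100 = 90.4110
RA = 90.4110·0.8192

74.0647 %


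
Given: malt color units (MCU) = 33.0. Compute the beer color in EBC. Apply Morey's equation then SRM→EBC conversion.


SRM = 1.4922·MCU^0.6859;  EBC = SRM·1.97
SRM = 1.4922·33.0^0.6859 = 16.4201
EBC = 16.4201·1.97

32.3476 EBC


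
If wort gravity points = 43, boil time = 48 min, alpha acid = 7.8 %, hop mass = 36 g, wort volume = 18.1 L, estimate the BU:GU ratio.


U = 1.65·0.000125^(GP/1000)·(1−e^(−0.04t))/4.15;  IBU = (α/100)·m·U·1000/V;  BU:GU = IBU/GP
U = 1.65·0.000125^(43/1000)·(1−e^(−0.04·48))/4.15 = 0.2305
IBU = (7.8/100)·36·0.2305·1000/18.1 = 35.7660
BU:GU = 35.7660/43

0.8318


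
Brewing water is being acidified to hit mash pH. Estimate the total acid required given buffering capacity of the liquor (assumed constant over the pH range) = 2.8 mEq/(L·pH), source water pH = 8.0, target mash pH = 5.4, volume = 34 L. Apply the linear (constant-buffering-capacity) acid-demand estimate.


acid = buffering capacity · (pH_source − pH_target) · V
acid = 2.8 · (8.0 − 5.4) · 34

247.5200 mEq


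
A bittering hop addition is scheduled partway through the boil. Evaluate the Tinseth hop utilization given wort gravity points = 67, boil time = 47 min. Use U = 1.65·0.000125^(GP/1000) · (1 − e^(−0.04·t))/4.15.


bigness = 1.65·0.000125^(67/1000) = 0.9036
boil_factor = (1 − e^(−0.04·47))/4.15 = 0.2042
U = 0.9036 · 0.2042

0.1845


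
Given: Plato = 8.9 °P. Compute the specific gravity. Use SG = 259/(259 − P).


SG = 259/(259 − 8.9)

1.0356


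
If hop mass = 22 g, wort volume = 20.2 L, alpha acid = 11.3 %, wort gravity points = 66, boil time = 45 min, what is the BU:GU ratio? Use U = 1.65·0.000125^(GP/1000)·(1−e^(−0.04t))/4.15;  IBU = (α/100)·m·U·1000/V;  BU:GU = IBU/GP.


U = 1.65·0.000125^(66/1000)·(1−e^(−0.04·45))/4.15 = 0.1834
IBU = (11.3/100)·22·0.1834·1000/20.2 = 22.5690
BU:GU = 22.5690/66

0.3420


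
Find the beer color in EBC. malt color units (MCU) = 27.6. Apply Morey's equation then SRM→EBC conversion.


SRM = 1.4922·MCU^0.6859;  EBC = SRM·1.97
SRM = 1.4922·27.6^0.6859 = 14.5260
EBC = 14.5260·1.97

28.6163 EBC


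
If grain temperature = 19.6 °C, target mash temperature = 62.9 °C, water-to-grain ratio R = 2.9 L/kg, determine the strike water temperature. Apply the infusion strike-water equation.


T_strike = (0.41/R)·(T_mash − T_grain) + T_mash
T_strike = (0.41/2.9)·(62.9 − 19.6) + 62.9

69.0217 °C


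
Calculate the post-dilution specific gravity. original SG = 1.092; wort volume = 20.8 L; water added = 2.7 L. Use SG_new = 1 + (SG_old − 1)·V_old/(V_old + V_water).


pts = (1.092 − 1)·1000·20.8/(20.8 + 2.7) = 81.4298
SG_new = 1 + 81.4298/1000

1.0814


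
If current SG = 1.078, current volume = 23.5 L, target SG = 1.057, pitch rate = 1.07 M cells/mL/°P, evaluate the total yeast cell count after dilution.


V_w = V·((SG_c−1)/(SG_t−1)−1);  °P = 259 − 259/SG_t;  cells = rate·(V+V_w)·°P
V_w = 23.5·((1.078−1)/(1.057−1)−1) = 8.6579
V_final = 23.5 + 8.6579 = 32.1579
°P = 259 − 259/1.057 = 13.9669
cells = 1.07·32.1579·13.9669

480.5859 billion cells


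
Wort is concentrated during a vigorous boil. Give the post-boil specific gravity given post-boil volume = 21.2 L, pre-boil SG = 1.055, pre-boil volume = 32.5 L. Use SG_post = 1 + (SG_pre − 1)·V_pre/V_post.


pts_pre = (1.055 − 1)·1000 = 55.0000
pts_post = 55.0000·32.5/21.2 = 84.3160
SG_post = 1 + 84.3160/1000

1.0843


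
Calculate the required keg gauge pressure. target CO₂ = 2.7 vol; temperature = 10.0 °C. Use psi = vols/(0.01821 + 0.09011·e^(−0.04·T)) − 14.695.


psi = 2.7/(0.01821 + 0.09011·e^(−0.04·10.0)) − 14.695

19.6507 psi


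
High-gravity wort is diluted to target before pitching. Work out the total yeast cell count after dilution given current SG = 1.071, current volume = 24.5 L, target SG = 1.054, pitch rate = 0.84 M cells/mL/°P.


V_w = V·((SG_c−1)/(SG_t−1)−1);  °P = 259 − 259/SG_t;  cells = rate·(V+V_w)·°P
V_w = 24.5·((1.071−1)/(1.054−1)−1) = 7.7130
V_final = 24.5 + 7.7130 = 32.2130
°P = 259 − 259/1.054 = 13.2694
cells = 0.84·32.2130·13.2694

359.0566 billion cells
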